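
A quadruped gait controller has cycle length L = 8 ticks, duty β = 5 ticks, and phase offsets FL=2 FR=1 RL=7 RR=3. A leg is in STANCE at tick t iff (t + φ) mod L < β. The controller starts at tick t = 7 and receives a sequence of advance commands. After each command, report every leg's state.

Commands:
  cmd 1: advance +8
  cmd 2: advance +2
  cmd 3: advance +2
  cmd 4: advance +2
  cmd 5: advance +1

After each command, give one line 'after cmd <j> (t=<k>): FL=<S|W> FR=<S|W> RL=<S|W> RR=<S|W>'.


after cmd 1 (t=15): FL=S FR=S RL=W RR=S
after cmd 2 (t=17): FL=S FR=S RL=S RR=S
after cmd 3 (t=19): FL=W FR=S RL=S RR=W
after cmd 4 (t=21): FL=W FR=W RL=S RR=S
after cmd 5 (t=22): FL=S FR=W RL=W RR=S

start t=7: FL=S FR=S RL=W RR=S
cmd 1: advance +8 → t=15, phase=(1,0,6,2) → FL=S FR=S RL=W RR=S
cmd 2: advance +2 → t=17, phase=(3,2,0,4) → FL=S FR=S RL=S RR=S
cmd 3: advance +2 → t=19, phase=(5,4,2,6) → FL=W FR=S RL=S RR=W
cmd 4: advance +2 → t=21, phase=(7,6,4,0) → FL=W FR=W RL=S RR=S
cmd 5: advance +1 → t=22, phase=(0,7,5,1) → FL=S FR=W RL=W RR=S


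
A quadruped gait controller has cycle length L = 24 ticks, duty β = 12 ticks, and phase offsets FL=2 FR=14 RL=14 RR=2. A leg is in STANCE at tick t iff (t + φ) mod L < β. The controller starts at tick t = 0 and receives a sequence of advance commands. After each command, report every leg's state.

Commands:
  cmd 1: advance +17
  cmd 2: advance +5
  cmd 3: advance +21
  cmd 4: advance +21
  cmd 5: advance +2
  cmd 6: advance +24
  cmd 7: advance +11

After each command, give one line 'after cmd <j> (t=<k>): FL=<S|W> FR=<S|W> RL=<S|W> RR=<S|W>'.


after cmd 1 (t=17): FL=W FR=S RL=S RR=W
after cmd 2 (t=22): FL=S FR=W RL=W RR=S
after cmd 3 (t=43): FL=W FR=S RL=S RR=W
after cmd 4 (t=64): FL=W FR=S RL=S RR=W
after cmd 5 (t=66): FL=W FR=S RL=S RR=W
after cmd 6 (t=90): FL=W FR=S RL=S RR=W
after cmd 7 (t=101): FL=S FR=W RL=W RR=S

start t=0: FL=S FR=W RL=W RR=S
cmd 1: advance +17 → t=17, phase=(19,7,7,19) → FL=W FR=S RL=S RR=W
cmd 2: advance +5 → t=22, phase=(0,12,12,0) → FL=S FR=W RL=W RR=S
cmd 3: advance +21 → t=43, phase=(21,9,9,21) → FL=W FR=S RL=S RR=W
cmd 4: advance +21 → t=64, phase=(18,6,6,18) → FL=W FR=S RL=S RR=W
cmd 5: advance +2 → t=66, phase=(20,8,8,20) → FL=W FR=S RL=S RR=W
cmd 6: advance +24 → t=90, phase=(20,8,8,20) → FL=W FR=S RL=S RR=W
cmd 7: advance +11 → t=101, phase=(7,19,19,7) → FL=S FR=W RL=W RR=S


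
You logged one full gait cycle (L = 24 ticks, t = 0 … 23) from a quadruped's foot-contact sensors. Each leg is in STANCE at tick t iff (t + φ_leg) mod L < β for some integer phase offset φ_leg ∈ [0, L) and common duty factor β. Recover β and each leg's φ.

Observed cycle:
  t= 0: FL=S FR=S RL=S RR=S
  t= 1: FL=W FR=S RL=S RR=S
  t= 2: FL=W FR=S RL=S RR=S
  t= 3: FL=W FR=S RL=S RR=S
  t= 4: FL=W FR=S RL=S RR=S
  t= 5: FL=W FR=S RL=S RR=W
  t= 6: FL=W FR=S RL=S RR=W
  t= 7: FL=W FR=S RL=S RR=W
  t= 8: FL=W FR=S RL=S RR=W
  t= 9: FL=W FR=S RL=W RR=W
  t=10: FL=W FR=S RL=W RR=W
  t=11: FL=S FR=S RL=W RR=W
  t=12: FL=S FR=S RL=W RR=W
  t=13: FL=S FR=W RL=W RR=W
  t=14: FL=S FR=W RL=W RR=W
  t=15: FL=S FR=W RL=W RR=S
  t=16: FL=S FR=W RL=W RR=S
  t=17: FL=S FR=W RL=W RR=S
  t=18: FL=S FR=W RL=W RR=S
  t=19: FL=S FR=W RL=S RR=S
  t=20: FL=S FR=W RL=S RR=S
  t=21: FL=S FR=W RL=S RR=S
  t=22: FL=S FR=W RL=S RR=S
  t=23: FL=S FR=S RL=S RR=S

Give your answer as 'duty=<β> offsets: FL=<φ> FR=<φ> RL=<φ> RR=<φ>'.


duty=14 offsets: FL=13 FR=1 RL=5 RR=9

duty β = stance ticks per leg = 14
FL: stance ticks = 14; W→S at t=11 → φ=13
FR: stance ticks = 14; W→S at t=23 → φ=1
RL: stance ticks = 14; W→S at t=19 → φ=5
RR: stance ticks = 14; W→S at t=15 → φ=9


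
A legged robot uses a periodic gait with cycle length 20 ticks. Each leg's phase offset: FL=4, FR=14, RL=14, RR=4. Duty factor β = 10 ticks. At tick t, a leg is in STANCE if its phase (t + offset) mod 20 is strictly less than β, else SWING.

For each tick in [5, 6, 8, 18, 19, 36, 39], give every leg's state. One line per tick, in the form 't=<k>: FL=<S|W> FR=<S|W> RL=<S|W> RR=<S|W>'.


t=5: FL=S FR=W RL=W RR=S
t=6: FL=W FR=S RL=S RR=W
t=8: FL=W FR=S RL=S RR=W
t=18: FL=S FR=W RL=W RR=S
t=19: FL=S FR=W RL=W RR=S
t=36: FL=S FR=W RL=W RR=S
t=39: FL=S FR=W RL=W RR=S

t=5: phase=(9,19,19,9) vs β=10 → FL=S FR=W RL=W RR=S
t=6: phase=(10,0,0,10) vs β=10 → FL=W FR=S RL=S RR=W
t=8: phase=(12,2,2,12) vs β=10 → FL=W FR=S RL=S RR=W
t=18: phase=(2,12,12,2) vs β=10 → FL=S FR=W RL=W RR=S
t=19: phase=(3,13,13,3) vs β=10 → FL=S FR=W RL=W RR=S
t=36: phase=(0,10,10,0) vs β=10 → FL=S FR=W RL=W RR=S
t=39: phase=(3,13,13,3) vs β=10 → FL=S FR=W RL=W RR=S


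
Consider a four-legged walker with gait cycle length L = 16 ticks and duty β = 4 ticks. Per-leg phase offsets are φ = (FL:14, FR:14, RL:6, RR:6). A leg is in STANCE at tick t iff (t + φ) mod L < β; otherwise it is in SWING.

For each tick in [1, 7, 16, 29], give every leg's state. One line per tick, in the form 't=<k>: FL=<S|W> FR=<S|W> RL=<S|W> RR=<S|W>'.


t=1: phase=(15,15,7,7) vs β=4 → FL=W FR=W RL=W RR=W
t=7: phase=(5,5,13,13) vs β=4 → FL=W FR=W RL=W RR=W
t=16: phase=(14,14,6,6) vs β=4 → FL=W FR=W RL=W RR=W
t=29: phase=(11,11,3,3) vs β=4 → FL=W FR=W RL=S RR=S

t=1: FL=W FR=W RL=W RR=W
t=7: FL=W FR=W RL=W RR=W
t=16: FL=W FR=W RL=W RR=W
t=29: FL=W FR=W RL=S RR=S


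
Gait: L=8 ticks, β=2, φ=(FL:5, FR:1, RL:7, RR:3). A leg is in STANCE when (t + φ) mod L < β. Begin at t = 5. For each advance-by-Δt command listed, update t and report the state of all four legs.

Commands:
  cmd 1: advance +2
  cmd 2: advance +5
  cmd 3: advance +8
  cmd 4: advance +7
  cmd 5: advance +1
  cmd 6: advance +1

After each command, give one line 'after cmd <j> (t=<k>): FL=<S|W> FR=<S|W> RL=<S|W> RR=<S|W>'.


after cmd 1 (t=7): FL=W FR=S RL=W RR=W
after cmd 2 (t=12): FL=S FR=W RL=W RR=W
after cmd 3 (t=20): FL=S FR=W RL=W RR=W
after cmd 4 (t=27): FL=S FR=W RL=W RR=W
after cmd 5 (t=28): FL=S FR=W RL=W RR=W
after cmd 6 (t=29): FL=W FR=W RL=W RR=S

start t=5: FL=W FR=W RL=W RR=S
cmd 1: advance +2 → t=7, phase=(4,0,6,2) → FL=W FR=S RL=W RR=W
cmd 2: advance +5 → t=12, phase=(1,5,3,7) → FL=S FR=W RL=W RR=W
cmd 3: advance +8 → t=20, phase=(1,5,3,7) → FL=S FR=W RL=W RR=W
cmd 4: advance +7 → t=27, phase=(0,4,2,6) → FL=S FR=W RL=W RR=W
cmd 5: advance +1 → t=28, phase=(1,5,3,7) → FL=S FR=W RL=W RR=W
cmd 6: advance +1 → t=29, phase=(2,6,4,0) → FL=W FR=W RL=W RR=S


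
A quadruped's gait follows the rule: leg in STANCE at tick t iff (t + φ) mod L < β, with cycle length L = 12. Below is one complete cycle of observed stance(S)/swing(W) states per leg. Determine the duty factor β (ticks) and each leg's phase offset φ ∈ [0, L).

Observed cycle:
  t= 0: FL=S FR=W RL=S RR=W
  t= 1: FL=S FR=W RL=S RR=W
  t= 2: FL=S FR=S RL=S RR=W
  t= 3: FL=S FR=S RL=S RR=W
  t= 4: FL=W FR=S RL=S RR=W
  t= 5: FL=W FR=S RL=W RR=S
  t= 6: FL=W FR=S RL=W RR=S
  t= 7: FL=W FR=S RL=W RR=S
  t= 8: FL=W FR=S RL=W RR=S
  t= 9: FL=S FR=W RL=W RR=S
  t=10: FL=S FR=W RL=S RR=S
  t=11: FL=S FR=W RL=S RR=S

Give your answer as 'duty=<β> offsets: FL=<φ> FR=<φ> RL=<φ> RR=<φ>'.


duty=7 offsets: FL=3 FR=10 RL=2 RR=7

duty β = stance ticks per leg = 7
FL: stance ticks = 7; W→S at t=9 → φ=3
FR: stance ticks = 7; W→S at t=2 → φ=10
RL: stance ticks = 7; W→S at t=10 → φ=2
RR: stance ticks = 7; W→S at t=5 → φ=7


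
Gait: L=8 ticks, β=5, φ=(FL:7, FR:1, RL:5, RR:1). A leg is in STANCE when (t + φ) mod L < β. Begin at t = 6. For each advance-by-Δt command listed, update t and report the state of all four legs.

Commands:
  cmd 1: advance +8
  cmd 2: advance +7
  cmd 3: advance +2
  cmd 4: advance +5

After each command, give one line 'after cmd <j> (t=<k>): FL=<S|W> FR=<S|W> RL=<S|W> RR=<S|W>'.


after cmd 1 (t=14): FL=W FR=W RL=S RR=W
after cmd 2 (t=21): FL=S FR=W RL=S RR=W
after cmd 3 (t=23): FL=W FR=S RL=S RR=S
after cmd 4 (t=28): FL=S FR=W RL=S RR=W

start t=6: FL=W FR=W RL=S RR=W
cmd 1: advance +8 → t=14, phase=(5,7,3,7) → FL=W FR=W RL=S RR=W
cmd 2: advance +7 → t=21, phase=(4,6,2,6) → FL=S FR=W RL=S RR=W
cmd 3: advance +2 → t=23, phase=(6,0,4,0) → FL=W FR=S RL=S RR=S
cmd 4: advance +5 → t=28, phase=(3,5,1,5) → FL=S FR=W RL=S RR=W


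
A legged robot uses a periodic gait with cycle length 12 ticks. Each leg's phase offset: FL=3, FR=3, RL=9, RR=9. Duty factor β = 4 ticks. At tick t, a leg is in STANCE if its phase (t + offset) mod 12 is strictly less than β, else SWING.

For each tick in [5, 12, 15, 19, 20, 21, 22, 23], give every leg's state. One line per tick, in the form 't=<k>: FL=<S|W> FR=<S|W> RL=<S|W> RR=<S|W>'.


t=5: phase=(8,8,2,2) vs β=4 → FL=W FR=W RL=S RR=S
t=12: phase=(3,3,9,9) vs β=4 → FL=S FR=S RL=W RR=W
t=15: phase=(6,6,0,0) vs β=4 → FL=W FR=W RL=S RR=S
t=19: phase=(10,10,4,4) vs β=4 → FL=W FR=W RL=W RR=W
t=20: phase=(11,11,5,5) vs β=4 → FL=W FR=W RL=W RR=W
t=21: phase=(0,0,6,6) vs β=4 → FL=S FR=S RL=W RR=W
t=22: phase=(1,1,7,7) vs β=4 → FL=S FR=S RL=W RR=W
t=23: phase=(2,2,8,8) vs β=4 → FL=S FR=S RL=W RR=W

t=5: FL=W FR=W RL=S RR=S
t=12: FL=S FR=S RL=W RR=W
t=15: FL=W FR=W RL=S RR=S
t=19: FL=W FR=W RL=W RR=W
t=20: FL=W FR=W RL=W RR=W
t=21: FL=S FR=S RL=W RR=W
t=22: FL=S FR=S RL=W RR=W
t=23: FL=S FR=S RL=W RR=W


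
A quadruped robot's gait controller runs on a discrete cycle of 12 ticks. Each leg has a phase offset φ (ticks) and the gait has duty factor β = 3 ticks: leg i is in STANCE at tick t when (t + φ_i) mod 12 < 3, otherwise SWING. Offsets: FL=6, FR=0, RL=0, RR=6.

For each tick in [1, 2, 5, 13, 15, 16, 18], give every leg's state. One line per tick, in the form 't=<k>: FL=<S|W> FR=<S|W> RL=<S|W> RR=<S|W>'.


t=1: phase=(7,1,1,7) vs β=3 → FL=W FR=S RL=S RR=W
t=2: phase=(8,2,2,8) vs β=3 → FL=W FR=S RL=S RR=W
t=5: phase=(11,5,5,11) vs β=3 → FL=W FR=W RL=W RR=W
t=13: phase=(7,1,1,7) vs β=3 → FL=W FR=S RL=S RR=W
t=15: phase=(9,3,3,9) vs β=3 → FL=W FR=W RL=W RR=W
t=16: phase=(10,4,4,10) vs β=3 → FL=W FR=W RL=W RR=W
t=18: phase=(0,6,6,0) vs β=3 → FL=S FR=W RL=W RR=S

t=1: FL=W FR=S RL=S RR=W
t=2: FL=W FR=S RL=S RR=W
t=5: FL=W FR=W RL=W RR=W
t=13: FL=W FR=S RL=S RR=W
t=15: FL=W FR=W RL=W RR=W
t=16: FL=W FR=W RL=W RR=W
t=18: FL=S FR=W RL=W RR=S


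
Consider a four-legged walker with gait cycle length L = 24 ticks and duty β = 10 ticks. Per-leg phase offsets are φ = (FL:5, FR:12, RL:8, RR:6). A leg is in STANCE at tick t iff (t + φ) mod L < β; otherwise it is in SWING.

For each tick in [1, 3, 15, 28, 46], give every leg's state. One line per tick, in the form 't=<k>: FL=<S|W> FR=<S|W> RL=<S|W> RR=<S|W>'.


t=1: FL=S FR=W RL=S RR=S
t=3: FL=S FR=W RL=W RR=S
t=15: FL=W FR=S RL=W RR=W
t=28: FL=S FR=W RL=W RR=W
t=46: FL=S FR=W RL=S RR=S

t=1: phase=(6,13,9,7) vs β=10 → FL=S FR=W RL=S RR=S
t=3: phase=(8,15,11,9) vs β=10 → FL=S FR=W RL=W RR=S
t=15: phase=(20,3,23,21) vs β=10 → FL=W FR=S RL=W RR=W
t=28: phase=(9,16,12,10) vs β=10 → FL=S FR=W RL=W RR=W
t=46: phase=(3,10,6,4) vs β=10 → FL=S FR=W RL=S RR=S


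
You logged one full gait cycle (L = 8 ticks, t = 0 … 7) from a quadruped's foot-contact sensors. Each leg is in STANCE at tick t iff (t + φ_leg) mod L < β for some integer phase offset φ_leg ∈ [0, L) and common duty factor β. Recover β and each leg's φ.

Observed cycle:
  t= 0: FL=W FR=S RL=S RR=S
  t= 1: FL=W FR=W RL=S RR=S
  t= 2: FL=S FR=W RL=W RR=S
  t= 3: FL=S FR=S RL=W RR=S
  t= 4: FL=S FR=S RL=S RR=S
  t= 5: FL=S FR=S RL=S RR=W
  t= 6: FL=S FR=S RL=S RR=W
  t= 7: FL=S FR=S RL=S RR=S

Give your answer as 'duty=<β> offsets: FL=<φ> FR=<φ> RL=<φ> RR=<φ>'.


duty=6 offsets: FL=6 FR=5 RL=4 RR=1

duty β = stance ticks per leg = 6
FL: stance ticks = 6; W→S at t=2 → φ=6
FR: stance ticks = 6; W→S at t=3 → φ=5
RL: stance ticks = 6; W→S at t=4 → φ=4
RR: stance ticks = 6; W→S at t=7 → φ=1


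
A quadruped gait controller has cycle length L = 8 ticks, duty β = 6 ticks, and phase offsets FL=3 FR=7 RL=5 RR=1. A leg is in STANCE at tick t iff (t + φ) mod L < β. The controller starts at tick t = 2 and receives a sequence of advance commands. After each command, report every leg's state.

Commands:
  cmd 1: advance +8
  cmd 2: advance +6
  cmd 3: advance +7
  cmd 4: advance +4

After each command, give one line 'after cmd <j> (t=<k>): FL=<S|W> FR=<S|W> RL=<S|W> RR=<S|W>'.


after cmd 1 (t=10): FL=S FR=S RL=W RR=S
after cmd 2 (t=16): FL=S FR=W RL=S RR=S
after cmd 3 (t=23): FL=S FR=W RL=S RR=S
after cmd 4 (t=27): FL=W FR=S RL=S RR=S

start t=2: FL=S FR=S RL=W RR=S
cmd 1: advance +8 → t=10, phase=(5,1,7,3) → FL=S FR=S RL=W RR=S
cmd 2: advance +6 → t=16, phase=(3,7,5,1) → FL=S FR=W RL=S RR=S
cmd 3: advance +7 → t=23, phase=(2,6,4,0) → FL=S FR=W RL=S RR=S
cmd 4: advance +4 → t=27, phase=(6,2,0,4) → FL=W FR=S RL=S RR=S


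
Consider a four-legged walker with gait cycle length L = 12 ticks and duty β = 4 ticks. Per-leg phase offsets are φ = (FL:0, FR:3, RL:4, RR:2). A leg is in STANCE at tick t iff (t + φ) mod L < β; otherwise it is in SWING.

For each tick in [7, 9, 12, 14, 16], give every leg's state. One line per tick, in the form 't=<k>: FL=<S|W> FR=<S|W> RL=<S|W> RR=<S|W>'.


t=7: phase=(7,10,11,9) vs β=4 → FL=W FR=W RL=W RR=W
t=9: phase=(9,0,1,11) vs β=4 → FL=W FR=S RL=S RR=W
t=12: phase=(0,3,4,2) vs β=4 → FL=S FR=S RL=W RR=S
t=14: phase=(2,5,6,4) vs β=4 → FL=S FR=W RL=W RR=W
t=16: phase=(4,7,8,6) vs β=4 → FL=W FR=W RL=W RR=W

t=7: FL=W FR=W RL=W RR=W
t=9: FL=W FR=S RL=S RR=W
t=12: FL=S FR=S RL=W RR=S
t=14: FL=S FR=W RL=W RR=W
t=16: FL=W FR=W RL=W RR=W


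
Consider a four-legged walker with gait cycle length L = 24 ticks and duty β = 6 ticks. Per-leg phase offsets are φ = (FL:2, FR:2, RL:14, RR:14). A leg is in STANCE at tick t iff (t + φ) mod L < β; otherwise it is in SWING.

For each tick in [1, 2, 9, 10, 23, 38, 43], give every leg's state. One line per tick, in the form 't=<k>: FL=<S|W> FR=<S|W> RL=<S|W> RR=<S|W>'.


t=1: phase=(3,3,15,15) vs β=6 → FL=S FR=S RL=W RR=W
t=2: phase=(4,4,16,16) vs β=6 → FL=S FR=S RL=W RR=W
t=9: phase=(11,11,23,23) vs β=6 → FL=W FR=W RL=W RR=W
t=10: phase=(12,12,0,0) vs β=6 → FL=W FR=W RL=S RR=S
t=23: phase=(1,1,13,13) vs β=6 → FL=S FR=S RL=W RR=W
t=38: phase=(16,16,4,4) vs β=6 → FL=W FR=W RL=S RR=S
t=43: phase=(21,21,9,9) vs β=6 → FL=W FR=W RL=W RR=W

t=1: FL=S FR=S RL=W RR=W
t=2: FL=S FR=S RL=W RR=W
t=9: FL=W FR=W RL=W RR=W
t=10: FL=W FR=W RL=S RR=S
t=23: FL=S FR=S RL=W RR=W
t=38: FL=W FR=W RL=S RR=S
t=43: FL=W FR=W RL=W RR=W


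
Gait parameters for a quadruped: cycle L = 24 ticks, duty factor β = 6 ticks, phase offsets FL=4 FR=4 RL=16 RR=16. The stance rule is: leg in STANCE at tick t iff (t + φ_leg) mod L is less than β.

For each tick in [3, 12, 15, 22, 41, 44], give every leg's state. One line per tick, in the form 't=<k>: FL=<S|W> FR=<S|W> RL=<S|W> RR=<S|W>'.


t=3: phase=(7,7,19,19) vs β=6 → FL=W FR=W RL=W RR=W
t=12: phase=(16,16,4,4) vs β=6 → FL=W FR=W RL=S RR=S
t=15: phase=(19,19,7,7) vs β=6 → FL=W FR=W RL=W RR=W
t=22: phase=(2,2,14,14) vs β=6 → FL=S FR=S RL=W RR=W
t=41: phase=(21,21,9,9) vs β=6 → FL=W FR=W RL=W RR=W
t=44: phase=(0,0,12,12) vs β=6 → FL=S FR=S RL=W RR=W

t=3: FL=W FR=W RL=W RR=W
t=12: FL=W FR=W RL=S RR=S
t=15: FL=W FR=W RL=W RR=W
t=22: FL=S FR=S RL=W RR=W
t=41: FL=W FR=W RL=W RR=W
t=44: FL=S FR=S RL=W RR=W


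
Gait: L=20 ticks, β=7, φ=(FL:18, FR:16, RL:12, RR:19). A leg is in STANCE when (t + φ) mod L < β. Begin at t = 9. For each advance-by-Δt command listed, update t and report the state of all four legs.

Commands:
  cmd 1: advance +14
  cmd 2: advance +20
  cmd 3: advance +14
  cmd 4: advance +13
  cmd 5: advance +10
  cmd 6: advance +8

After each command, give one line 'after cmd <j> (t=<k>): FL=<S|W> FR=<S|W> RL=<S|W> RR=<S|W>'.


start t=9: FL=W FR=S RL=S RR=W
cmd 1: advance +14 → t=23, phase=(1,19,15,2) → FL=S FR=W RL=W RR=S
cmd 2: advance +20 → t=43, phase=(1,19,15,2) → FL=S FR=W RL=W RR=S
cmd 3: advance +14 → t=57, phase=(15,13,9,16) → FL=W FR=W RL=W RR=W
cmd 4: advance +13 → t=70, phase=(8,6,2,9) → FL=W FR=S RL=S RR=W
cmd 5: advance +10 → t=80, phase=(18,16,12,19) → FL=W FR=W RL=W RR=W
cmd 6: advance +8 → t=88, phase=(6,4,0,7) → FL=S FR=S RL=S RR=W

after cmd 1 (t=23): FL=S FR=W RL=W RR=S
after cmd 2 (t=43): FL=S FR=W RL=W RR=S
after cmd 3 (t=57): FL=W FR=W RL=W RR=W
after cmd 4 (t=70): FL=W FR=S RL=S RR=W
after cmd 5 (t=80): FL=W FR=W RL=W RR=W
after cmd 6 (t=88): FL=S FR=S RL=S RR=W


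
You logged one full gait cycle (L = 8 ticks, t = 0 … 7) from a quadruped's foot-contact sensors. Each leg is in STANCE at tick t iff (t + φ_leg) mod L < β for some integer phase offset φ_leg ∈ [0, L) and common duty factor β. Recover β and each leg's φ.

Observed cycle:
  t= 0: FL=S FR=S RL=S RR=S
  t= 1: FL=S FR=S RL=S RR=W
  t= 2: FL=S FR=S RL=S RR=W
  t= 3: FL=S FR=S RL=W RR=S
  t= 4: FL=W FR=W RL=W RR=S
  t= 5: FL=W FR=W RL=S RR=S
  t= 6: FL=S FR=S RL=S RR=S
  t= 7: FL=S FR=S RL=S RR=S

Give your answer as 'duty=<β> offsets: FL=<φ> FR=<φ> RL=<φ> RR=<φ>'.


duty=6 offsets: FL=2 FR=2 RL=3 RR=5

duty β = stance ticks per leg = 6
FL: stance ticks = 6; W→S at t=6 → φ=2
FR: stance ticks = 6; W→S at t=6 → φ=2
RL: stance ticks = 6; W→S at t=5 → φ=3
RR: stance ticks = 6; W→S at t=3 → φ=5


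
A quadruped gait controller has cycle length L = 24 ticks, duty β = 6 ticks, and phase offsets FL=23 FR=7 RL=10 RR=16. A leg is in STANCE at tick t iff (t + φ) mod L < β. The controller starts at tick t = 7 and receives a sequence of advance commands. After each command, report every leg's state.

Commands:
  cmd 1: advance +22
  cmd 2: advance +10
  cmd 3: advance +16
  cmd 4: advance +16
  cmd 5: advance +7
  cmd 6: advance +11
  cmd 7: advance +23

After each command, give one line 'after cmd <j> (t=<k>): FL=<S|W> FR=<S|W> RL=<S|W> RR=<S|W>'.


after cmd 1 (t=29): FL=S FR=W RL=W RR=W
after cmd 2 (t=39): FL=W FR=W RL=S RR=W
after cmd 3 (t=55): FL=W FR=W RL=W RR=W
after cmd 4 (t=71): FL=W FR=W RL=W RR=W
after cmd 5 (t=78): FL=S FR=W RL=W RR=W
after cmd 6 (t=89): FL=W FR=S RL=S RR=W
after cmd 7 (t=112): FL=W FR=W RL=S RR=W

start t=7: FL=W FR=W RL=W RR=W
cmd 1: advance +22 → t=29, phase=(4,12,15,21) → FL=S FR=W RL=W RR=W
cmd 2: advance +10 → t=39, phase=(14,22,1,7) → FL=W FR=W RL=S RR=W
cmd 3: advance +16 → t=55, phase=(6,14,17,23) → FL=W FR=W RL=W RR=W
cmd 4: advance +16 → t=71, phase=(22,6,9,15) → FL=W FR=W RL=W RR=W
cmd 5: advance +7 → t=78, phase=(5,13,16,22) → FL=S FR=W RL=W RR=W
cmd 6: advance +11 → t=89, phase=(16,0,3,9) → FL=W FR=S RL=S RR=W
cmd 7: advance +23 → t=112, phase=(15,23,2,8) → FL=W FR=W RL=S RR=W


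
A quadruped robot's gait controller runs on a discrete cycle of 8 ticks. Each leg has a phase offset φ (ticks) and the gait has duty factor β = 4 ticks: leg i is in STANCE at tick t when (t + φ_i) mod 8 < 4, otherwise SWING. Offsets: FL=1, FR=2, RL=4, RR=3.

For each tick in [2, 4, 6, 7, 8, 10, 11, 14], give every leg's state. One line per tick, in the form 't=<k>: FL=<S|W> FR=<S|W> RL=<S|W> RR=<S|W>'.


t=2: FL=S FR=W RL=W RR=W
t=4: FL=W FR=W RL=S RR=W
t=6: FL=W FR=S RL=S RR=S
t=7: FL=S FR=S RL=S RR=S
t=8: FL=S FR=S RL=W RR=S
t=10: FL=S FR=W RL=W RR=W
t=11: FL=W FR=W RL=W RR=W
t=14: FL=W FR=S RL=S RR=S

t=2: phase=(3,4,6,5) vs β=4 → FL=S FR=W RL=W RR=W
t=4: phase=(5,6,0,7) vs β=4 → FL=W FR=W RL=S RR=W
t=6: phase=(7,0,2,1) vs β=4 → FL=W FR=S RL=S RR=S
t=7: phase=(0,1,3,2) vs β=4 → FL=S FR=S RL=S RR=S
t=8: phase=(1,2,4,3) vs β=4 → FL=S FR=S RL=W RR=S
t=10: phase=(3,4,6,5) vs β=4 → FL=S FR=W RL=W RR=W
t=11: phase=(4,5,7,6) vs β=4 → FL=W FR=W RL=W RR=W
t=14: phase=(7,0,2,1) vs β=4 → FL=W FR=S RL=S RR=S


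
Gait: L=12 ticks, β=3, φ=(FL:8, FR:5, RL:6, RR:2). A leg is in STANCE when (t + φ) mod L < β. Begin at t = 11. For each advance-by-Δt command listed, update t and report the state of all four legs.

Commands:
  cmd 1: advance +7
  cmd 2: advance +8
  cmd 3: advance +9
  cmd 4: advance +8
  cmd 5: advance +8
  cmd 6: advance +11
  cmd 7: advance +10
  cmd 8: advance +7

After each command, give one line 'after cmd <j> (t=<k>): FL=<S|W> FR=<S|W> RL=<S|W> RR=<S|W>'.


after cmd 1 (t=18): FL=S FR=W RL=S RR=W
after cmd 2 (t=26): FL=W FR=W RL=W RR=W
after cmd 3 (t=35): FL=W FR=W RL=W RR=S
after cmd 4 (t=43): FL=W FR=S RL=S RR=W
after cmd 5 (t=51): FL=W FR=W RL=W RR=W
after cmd 6 (t=62): FL=W FR=W RL=W RR=W
after cmd 7 (t=72): FL=W FR=W RL=W RR=S
after cmd 8 (t=79): FL=W FR=S RL=S RR=W

start t=11: FL=W FR=W RL=W RR=S
cmd 1: advance +7 → t=18, phase=(2,11,0,8) → FL=S FR=W RL=S RR=W
cmd 2: advance +8 → t=26, phase=(10,7,8,4) → FL=W FR=W RL=W RR=W
cmd 3: advance +9 → t=35, phase=(7,4,5,1) → FL=W FR=W RL=W RR=S
cmd 4: advance +8 → t=43, phase=(3,0,1,9) → FL=W FR=S RL=S RR=W
cmd 5: advance +8 → t=51, phase=(11,8,9,5) → FL=W FR=W RL=W RR=W
cmd 6: advance +11 → t=62, phase=(10,7,8,4) → FL=W FR=W RL=W RR=W
cmd 7: advance +10 → t=72, phase=(8,5,6,2) → FL=W FR=W RL=W RR=S
cmd 8: advance +7 → t=79, phase=(3,0,1,9) → FL=W FR=S RL=S RR=W


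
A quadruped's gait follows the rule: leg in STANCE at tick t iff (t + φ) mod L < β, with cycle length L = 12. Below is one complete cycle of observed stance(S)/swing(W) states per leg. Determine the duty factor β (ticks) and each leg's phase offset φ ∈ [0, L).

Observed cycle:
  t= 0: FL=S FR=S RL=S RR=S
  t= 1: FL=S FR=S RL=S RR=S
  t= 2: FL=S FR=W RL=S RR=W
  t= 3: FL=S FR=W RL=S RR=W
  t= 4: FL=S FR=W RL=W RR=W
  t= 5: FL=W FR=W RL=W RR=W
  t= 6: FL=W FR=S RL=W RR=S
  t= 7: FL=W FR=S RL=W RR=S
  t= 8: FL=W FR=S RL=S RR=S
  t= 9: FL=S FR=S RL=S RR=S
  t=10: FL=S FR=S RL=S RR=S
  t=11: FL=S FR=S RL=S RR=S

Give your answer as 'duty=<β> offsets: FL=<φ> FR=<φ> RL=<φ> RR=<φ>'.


duty=8 offsets: FL=3 FR=6 RL=4 RR=6

duty β = stance ticks per leg = 8
FL: stance ticks = 8; W→S at t=9 → φ=3
FR: stance ticks = 8; W→S at t=6 → φ=6
RL: stance ticks = 8; W→S at t=8 → φ=4
RR: stance ticks = 8; W→S at t=6 → φ=6


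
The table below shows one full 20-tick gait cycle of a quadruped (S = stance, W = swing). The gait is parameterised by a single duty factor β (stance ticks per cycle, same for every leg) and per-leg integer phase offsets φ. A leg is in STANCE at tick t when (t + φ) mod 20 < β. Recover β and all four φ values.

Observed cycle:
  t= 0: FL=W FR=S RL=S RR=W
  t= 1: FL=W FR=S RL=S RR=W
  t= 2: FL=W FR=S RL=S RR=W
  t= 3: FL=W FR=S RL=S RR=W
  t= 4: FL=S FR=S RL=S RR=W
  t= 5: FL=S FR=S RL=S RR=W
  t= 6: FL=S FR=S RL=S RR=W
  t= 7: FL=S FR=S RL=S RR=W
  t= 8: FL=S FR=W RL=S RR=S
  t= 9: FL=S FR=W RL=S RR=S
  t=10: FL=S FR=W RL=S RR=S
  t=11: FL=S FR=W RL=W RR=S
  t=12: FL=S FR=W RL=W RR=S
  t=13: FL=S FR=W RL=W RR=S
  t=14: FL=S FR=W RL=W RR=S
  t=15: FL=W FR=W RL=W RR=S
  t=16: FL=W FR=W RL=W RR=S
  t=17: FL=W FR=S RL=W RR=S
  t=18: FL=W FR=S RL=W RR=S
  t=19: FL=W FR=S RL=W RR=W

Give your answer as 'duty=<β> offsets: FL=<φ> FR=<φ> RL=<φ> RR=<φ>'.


duty β = stance ticks per leg = 11
FL: stance ticks = 11; W→S at t=4 → φ=16
FR: stance ticks = 11; W→S at t=17 → φ=3
RL: stance ticks = 11; W→S at t=0 → φ=0
RR: stance ticks = 11; W→S at t=8 → φ=12

duty=11 offsets: FL=16 FR=3 RL=0 RR=12


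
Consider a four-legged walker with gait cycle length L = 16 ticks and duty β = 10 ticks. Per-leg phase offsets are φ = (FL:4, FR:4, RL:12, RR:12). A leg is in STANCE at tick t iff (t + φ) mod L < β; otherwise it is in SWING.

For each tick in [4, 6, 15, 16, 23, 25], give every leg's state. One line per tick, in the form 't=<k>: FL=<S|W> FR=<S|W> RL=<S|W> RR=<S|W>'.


t=4: phase=(8,8,0,0) vs β=10 → FL=S FR=S RL=S RR=S
t=6: phase=(10,10,2,2) vs β=10 → FL=W FR=W RL=S RR=S
t=15: phase=(3,3,11,11) vs β=10 → FL=S FR=S RL=W RR=W
t=16: phase=(4,4,12,12) vs β=10 → FL=S FR=S RL=W RR=W
t=23: phase=(11,11,3,3) vs β=10 → FL=W FR=W RL=S RR=S
t=25: phase=(13,13,5,5) vs β=10 → FL=W FR=W RL=S RR=S

t=4: FL=S FR=S RL=S RR=S
t=6: FL=W FR=W RL=S RR=S
t=15: FL=S FR=S RL=W RR=W
t=16: FL=S FR=S RL=W RR=W
t=23: FL=W FR=W RL=S RR=S
t=25: FL=W FR=W RL=S RR=S


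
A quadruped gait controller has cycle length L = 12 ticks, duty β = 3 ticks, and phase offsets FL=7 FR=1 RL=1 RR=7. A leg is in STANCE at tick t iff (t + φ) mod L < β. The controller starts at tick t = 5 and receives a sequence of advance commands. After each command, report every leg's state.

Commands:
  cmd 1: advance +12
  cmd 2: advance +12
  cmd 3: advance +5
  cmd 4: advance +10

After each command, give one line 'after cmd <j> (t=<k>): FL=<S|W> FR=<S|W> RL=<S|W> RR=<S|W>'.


after cmd 1 (t=17): FL=S FR=W RL=W RR=S
after cmd 2 (t=29): FL=S FR=W RL=W RR=S
after cmd 3 (t=34): FL=W FR=W RL=W RR=W
after cmd 4 (t=44): FL=W FR=W RL=W RR=W

start t=5: FL=S FR=W RL=W RR=S
cmd 1: advance +12 → t=17, phase=(0,6,6,0) → FL=S FR=W RL=W RR=S
cmd 2: advance +12 → t=29, phase=(0,6,6,0) → FL=S FR=W RL=W RR=S
cmd 3: advance +5 → t=34, phase=(5,11,11,5) → FL=W FR=W RL=W RR=W
cmd 4: advance +10 → t=44, phase=(3,9,9,3) → FL=W FR=W RL=W RR=W


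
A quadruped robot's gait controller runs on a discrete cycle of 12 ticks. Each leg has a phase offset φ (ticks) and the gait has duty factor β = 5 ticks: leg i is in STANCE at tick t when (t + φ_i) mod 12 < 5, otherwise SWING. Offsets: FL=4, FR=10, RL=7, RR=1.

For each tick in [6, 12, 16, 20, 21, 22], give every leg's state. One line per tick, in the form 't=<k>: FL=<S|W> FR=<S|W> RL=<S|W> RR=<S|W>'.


t=6: FL=W FR=S RL=S RR=W
t=12: FL=S FR=W RL=W RR=S
t=16: FL=W FR=S RL=W RR=W
t=20: FL=S FR=W RL=S RR=W
t=21: FL=S FR=W RL=S RR=W
t=22: FL=S FR=W RL=W RR=W

t=6: phase=(10,4,1,7) vs β=5 → FL=W FR=S RL=S RR=W
t=12: phase=(4,10,7,1) vs β=5 → FL=S FR=W RL=W RR=S
t=16: phase=(8,2,11,5) vs β=5 → FL=W FR=S RL=W RR=W
t=20: phase=(0,6,3,9) vs β=5 → FL=S FR=W RL=S RR=W
t=21: phase=(1,7,4,10) vs β=5 → FL=S FR=W RL=S RR=W
t=22: phase=(2,8,5,11) vs β=5 → FL=S FR=W RL=W RR=W


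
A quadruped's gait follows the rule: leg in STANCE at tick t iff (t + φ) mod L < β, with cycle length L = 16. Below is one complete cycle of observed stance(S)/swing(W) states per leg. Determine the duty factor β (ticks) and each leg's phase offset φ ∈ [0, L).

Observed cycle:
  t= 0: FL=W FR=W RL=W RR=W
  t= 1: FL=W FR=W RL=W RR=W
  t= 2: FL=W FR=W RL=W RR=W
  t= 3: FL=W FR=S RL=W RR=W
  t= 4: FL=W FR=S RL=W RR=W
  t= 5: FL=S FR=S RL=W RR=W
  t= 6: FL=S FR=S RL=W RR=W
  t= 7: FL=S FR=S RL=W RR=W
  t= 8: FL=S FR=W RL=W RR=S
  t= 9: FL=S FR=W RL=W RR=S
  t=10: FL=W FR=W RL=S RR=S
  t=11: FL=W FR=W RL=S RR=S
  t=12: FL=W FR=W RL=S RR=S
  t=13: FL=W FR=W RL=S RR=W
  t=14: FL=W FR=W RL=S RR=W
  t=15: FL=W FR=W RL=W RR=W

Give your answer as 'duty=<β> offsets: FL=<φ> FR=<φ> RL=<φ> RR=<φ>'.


duty=5 offsets: FL=11 FR=13 RL=6 RR=8

duty β = stance ticks per leg = 5
FL: stance ticks = 5; W→S at t=5 → φ=11
FR: stance ticks = 5; W→S at t=3 → φ=13
RL: stance ticks = 5; W→S at t=10 → φ=6
RR: stance ticks = 5; W→S at t=8 → φ=8


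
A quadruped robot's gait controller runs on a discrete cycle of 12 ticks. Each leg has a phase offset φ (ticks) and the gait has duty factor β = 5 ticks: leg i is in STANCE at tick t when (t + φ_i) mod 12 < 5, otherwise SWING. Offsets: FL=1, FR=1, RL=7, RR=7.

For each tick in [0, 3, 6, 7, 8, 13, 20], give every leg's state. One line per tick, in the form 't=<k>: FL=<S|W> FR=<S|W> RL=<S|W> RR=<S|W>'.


t=0: phase=(1,1,7,7) vs β=5 → FL=S FR=S RL=W RR=W
t=3: phase=(4,4,10,10) vs β=5 → FL=S FR=S RL=W RR=W
t=6: phase=(7,7,1,1) vs β=5 → FL=W FR=W RL=S RR=S
t=7: phase=(8,8,2,2) vs β=5 → FL=W FR=W RL=S RR=S
t=8: phase=(9,9,3,3) vs β=5 → FL=W FR=W RL=S RR=S
t=13: phase=(2,2,8,8) vs β=5 → FL=S FR=S RL=W RR=W
t=20: phase=(9,9,3,3) vs β=5 → FL=W FR=W RL=S RR=S

t=0: FL=S FR=S RL=W RR=W
t=3: FL=S FR=S RL=W RR=W
t=6: FL=W FR=W RL=S RR=S
t=7: FL=W FR=W RL=S RR=S
t=8: FL=W FR=W RL=S RR=S
t=13: FL=S FR=S RL=W RR=W
t=20: FL=W FR=W RL=S RR=S


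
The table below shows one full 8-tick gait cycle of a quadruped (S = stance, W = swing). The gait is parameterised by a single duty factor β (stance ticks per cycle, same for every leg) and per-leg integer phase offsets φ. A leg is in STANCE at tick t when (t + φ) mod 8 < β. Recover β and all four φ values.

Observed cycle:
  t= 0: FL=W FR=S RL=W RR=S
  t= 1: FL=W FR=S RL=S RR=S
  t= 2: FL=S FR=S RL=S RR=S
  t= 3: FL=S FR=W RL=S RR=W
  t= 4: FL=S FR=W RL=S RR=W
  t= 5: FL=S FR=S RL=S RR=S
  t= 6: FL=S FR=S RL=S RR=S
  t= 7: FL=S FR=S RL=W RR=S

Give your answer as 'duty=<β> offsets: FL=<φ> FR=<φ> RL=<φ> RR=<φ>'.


duty β = stance ticks per leg = 6
FL: stance ticks = 6; W→S at t=2 → φ=6
FR: stance ticks = 6; W→S at t=5 → φ=3
RL: stance ticks = 6; W→S at t=1 → φ=7
RR: stance ticks = 6; W→S at t=5 → φ=3

duty=6 offsets: FL=6 FR=3 RL=7 RR=3


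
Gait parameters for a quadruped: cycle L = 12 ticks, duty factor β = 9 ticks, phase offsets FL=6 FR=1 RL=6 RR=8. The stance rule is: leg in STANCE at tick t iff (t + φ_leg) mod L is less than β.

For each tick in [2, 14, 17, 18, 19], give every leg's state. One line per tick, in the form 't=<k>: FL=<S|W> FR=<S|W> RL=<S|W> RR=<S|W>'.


t=2: FL=S FR=S RL=S RR=W
t=14: FL=S FR=S RL=S RR=W
t=17: FL=W FR=S RL=W RR=S
t=18: FL=S FR=S RL=S RR=S
t=19: FL=S FR=S RL=S RR=S

t=2: phase=(8,3,8,10) vs β=9 → FL=S FR=S RL=S RR=W
t=14: phase=(8,3,8,10) vs β=9 → FL=S FR=S RL=S RR=W
t=17: phase=(11,6,11,1) vs β=9 → FL=W FR=S RL=W RR=S
t=18: phase=(0,7,0,2) vs β=9 → FL=S FR=S RL=S RR=S
t=19: phase=(1,8,1,3) vs β=9 → FL=S FR=S RL=S RR=S


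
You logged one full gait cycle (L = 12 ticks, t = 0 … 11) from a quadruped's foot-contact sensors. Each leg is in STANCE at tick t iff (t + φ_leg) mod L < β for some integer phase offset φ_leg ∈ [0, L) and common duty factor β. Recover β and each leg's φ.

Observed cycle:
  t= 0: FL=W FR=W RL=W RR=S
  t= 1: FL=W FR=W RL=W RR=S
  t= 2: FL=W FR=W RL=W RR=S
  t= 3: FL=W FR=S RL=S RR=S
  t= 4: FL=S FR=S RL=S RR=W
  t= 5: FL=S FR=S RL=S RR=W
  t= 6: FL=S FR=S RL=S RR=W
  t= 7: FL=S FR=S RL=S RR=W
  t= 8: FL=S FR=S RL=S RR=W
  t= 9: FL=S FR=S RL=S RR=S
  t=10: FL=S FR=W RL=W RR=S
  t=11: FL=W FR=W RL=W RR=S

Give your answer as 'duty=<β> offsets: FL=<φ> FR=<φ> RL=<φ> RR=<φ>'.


duty β = stance ticks per leg = 7
FL: stance ticks = 7; W→S at t=4 → φ=8
FR: stance ticks = 7; W→S at t=3 → φ=9
RL: stance ticks = 7; W→S at t=3 → φ=9
RR: stance ticks = 7; W→S at t=9 → φ=3

duty=7 offsets: FL=8 FR=9 RL=9 RR=3


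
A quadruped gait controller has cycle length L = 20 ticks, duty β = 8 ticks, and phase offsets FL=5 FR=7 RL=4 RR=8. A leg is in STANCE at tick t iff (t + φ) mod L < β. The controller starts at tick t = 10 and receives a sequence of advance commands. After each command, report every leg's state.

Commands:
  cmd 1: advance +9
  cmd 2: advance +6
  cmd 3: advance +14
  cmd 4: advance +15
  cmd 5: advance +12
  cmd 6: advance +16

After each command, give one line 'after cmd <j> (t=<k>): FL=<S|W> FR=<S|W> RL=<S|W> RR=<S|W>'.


start t=10: FL=W FR=W RL=W RR=W
cmd 1: advance +9 → t=19, phase=(4,6,3,7) → FL=S FR=S RL=S RR=S
cmd 2: advance +6 → t=25, phase=(10,12,9,13) → FL=W FR=W RL=W RR=W
cmd 3: advance +14 → t=39, phase=(4,6,3,7) → FL=S FR=S RL=S RR=S
cmd 4: advance +15 → t=54, phase=(19,1,18,2) → FL=W FR=S RL=W RR=S
cmd 5: advance +12 → t=66, phase=(11,13,10,14) → FL=W FR=W RL=W RR=W
cmd 6: advance +16 → t=82, phase=(7,9,6,10) → FL=S FR=W RL=S RR=W

after cmd 1 (t=19): FL=S FR=S RL=S RR=S
after cmd 2 (t=25): FL=W FR=W RL=W RR=W
after cmd 3 (t=39): FL=S FR=S RL=S RR=S
after cmd 4 (t=54): FL=W FR=S RL=W RR=S
after cmd 5 (t=66): FL=W FR=W RL=W RR=W
after cmd 6 (t=82): FL=S FR=W RL=S RR=W


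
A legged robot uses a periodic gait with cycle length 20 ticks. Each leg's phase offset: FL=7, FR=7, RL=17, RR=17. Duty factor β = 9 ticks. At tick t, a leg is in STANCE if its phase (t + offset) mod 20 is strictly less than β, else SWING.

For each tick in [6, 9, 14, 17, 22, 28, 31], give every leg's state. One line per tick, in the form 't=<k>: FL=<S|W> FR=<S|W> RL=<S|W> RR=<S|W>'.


t=6: phase=(13,13,3,3) vs β=9 → FL=W FR=W RL=S RR=S
t=9: phase=(16,16,6,6) vs β=9 → FL=W FR=W RL=S RR=S
t=14: phase=(1,1,11,11) vs β=9 → FL=S FR=S RL=W RR=W
t=17: phase=(4,4,14,14) vs β=9 → FL=S FR=S RL=W RR=W
t=22: phase=(9,9,19,19) vs β=9 → FL=W FR=W RL=W RR=W
t=28: phase=(15,15,5,5) vs β=9 → FL=W FR=W RL=S RR=S
t=31: phase=(18,18,8,8) vs β=9 → FL=W FR=W RL=S RR=S

t=6: FL=W FR=W RL=S RR=S
t=9: FL=W FR=W RL=S RR=S
t=14: FL=S FR=S RL=W RR=W
t=17: FL=S FR=S RL=W RR=W
t=22: FL=W FR=W RL=W RR=W
t=28: FL=W FR=W RL=S RR=S
t=31: FL=W FR=W RL=S RR=S


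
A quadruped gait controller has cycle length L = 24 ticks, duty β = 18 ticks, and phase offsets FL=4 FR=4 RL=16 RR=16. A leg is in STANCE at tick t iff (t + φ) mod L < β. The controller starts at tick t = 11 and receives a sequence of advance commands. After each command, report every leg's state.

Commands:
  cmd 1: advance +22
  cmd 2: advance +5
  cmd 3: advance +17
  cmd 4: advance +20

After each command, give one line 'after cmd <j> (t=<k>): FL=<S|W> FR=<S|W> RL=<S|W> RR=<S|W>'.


start t=11: FL=S FR=S RL=S RR=S
cmd 1: advance +22 → t=33, phase=(13,13,1,1) → FL=S FR=S RL=S RR=S
cmd 2: advance +5 → t=38, phase=(18,18,6,6) → FL=W FR=W RL=S RR=S
cmd 3: advance +17 → t=55, phase=(11,11,23,23) → FL=S FR=S RL=W RR=W
cmd 4: advance +20 → t=75, phase=(7,7,19,19) → FL=S FR=S RL=W RR=W

after cmd 1 (t=33): FL=S FR=S RL=S RR=S
after cmd 2 (t=38): FL=W FR=W RL=S RR=S
after cmd 3 (t=55): FL=S FR=S RL=W RR=W
after cmd 4 (t=75): FL=S FR=S RL=W RR=W


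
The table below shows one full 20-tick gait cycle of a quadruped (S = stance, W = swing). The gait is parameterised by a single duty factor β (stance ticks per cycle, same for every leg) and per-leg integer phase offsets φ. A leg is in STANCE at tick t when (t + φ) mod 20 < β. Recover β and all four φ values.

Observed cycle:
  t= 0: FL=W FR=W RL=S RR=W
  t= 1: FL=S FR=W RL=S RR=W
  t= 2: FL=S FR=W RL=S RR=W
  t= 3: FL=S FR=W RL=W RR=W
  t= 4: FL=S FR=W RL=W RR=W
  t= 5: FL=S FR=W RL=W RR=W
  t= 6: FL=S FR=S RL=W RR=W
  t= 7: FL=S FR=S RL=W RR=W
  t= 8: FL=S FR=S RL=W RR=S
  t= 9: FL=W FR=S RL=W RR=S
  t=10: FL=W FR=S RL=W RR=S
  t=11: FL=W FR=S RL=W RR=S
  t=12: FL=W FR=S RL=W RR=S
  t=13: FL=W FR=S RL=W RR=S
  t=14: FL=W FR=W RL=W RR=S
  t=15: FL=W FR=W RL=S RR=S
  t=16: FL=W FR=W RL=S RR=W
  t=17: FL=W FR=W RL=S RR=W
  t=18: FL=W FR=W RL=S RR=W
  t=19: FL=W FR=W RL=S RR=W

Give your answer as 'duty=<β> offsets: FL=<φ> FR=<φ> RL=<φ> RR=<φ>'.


duty=8 offsets: FL=19 FR=14 RL=5 RR=12

duty β = stance ticks per leg = 8
FL: stance ticks = 8; W→S at t=1 → φ=19
FR: stance ticks = 8; W→S at t=6 → φ=14
RL: stance ticks = 8; W→S at t=15 → φ=5
RR: stance ticks = 8; W→S at t=8 → φ=12


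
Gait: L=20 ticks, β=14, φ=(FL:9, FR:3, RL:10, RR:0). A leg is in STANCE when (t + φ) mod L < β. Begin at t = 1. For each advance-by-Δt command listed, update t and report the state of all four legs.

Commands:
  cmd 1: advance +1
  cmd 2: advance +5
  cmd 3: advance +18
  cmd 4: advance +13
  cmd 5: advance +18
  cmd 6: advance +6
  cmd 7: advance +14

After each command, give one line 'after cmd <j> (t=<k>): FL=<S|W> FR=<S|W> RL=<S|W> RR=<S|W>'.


after cmd 1 (t=2): FL=S FR=S RL=S RR=S
after cmd 2 (t=7): FL=W FR=S RL=W RR=S
after cmd 3 (t=25): FL=W FR=S RL=W RR=S
after cmd 4 (t=38): FL=S FR=S RL=S RR=W
after cmd 5 (t=56): FL=S FR=W RL=S RR=W
after cmd 6 (t=62): FL=S FR=S RL=S RR=S
after cmd 7 (t=76): FL=S FR=W RL=S RR=W

start t=1: FL=S FR=S RL=S RR=S
cmd 1: advance +1 → t=2, phase=(11,5,12,2) → FL=S FR=S RL=S RR=S
cmd 2: advance +5 → t=7, phase=(16,10,17,7) → FL=W FR=S RL=W RR=S
cmd 3: advance +18 → t=25, phase=(14,8,15,5) → FL=W FR=S RL=W RR=S
cmd 4: advance +13 → t=38, phase=(7,1,8,18) → FL=S FR=S RL=S RR=W
cmd 5: advance +18 → t=56, phase=(5,19,6,16) → FL=S FR=W RL=S RR=W
cmd 6: advance +6 → t=62, phase=(11,5,12,2) → FL=S FR=S RL=S RR=S
cmd 7: advance +14 → t=76, phase=(5,19,6,16) → FL=S FR=W RL=S RR=W


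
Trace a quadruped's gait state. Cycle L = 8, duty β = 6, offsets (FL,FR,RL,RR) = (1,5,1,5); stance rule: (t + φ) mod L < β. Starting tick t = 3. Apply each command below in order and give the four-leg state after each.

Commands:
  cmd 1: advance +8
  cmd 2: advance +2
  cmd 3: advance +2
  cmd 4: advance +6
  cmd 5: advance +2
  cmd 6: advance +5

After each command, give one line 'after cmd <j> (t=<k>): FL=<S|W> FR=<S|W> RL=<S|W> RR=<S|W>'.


start t=3: FL=S FR=S RL=S RR=S
cmd 1: advance +8 → t=11, phase=(4,0,4,0) → FL=S FR=S RL=S RR=S
cmd 2: advance +2 → t=13, phase=(6,2,6,2) → FL=W FR=S RL=W RR=S
cmd 3: advance +2 → t=15, phase=(0,4,0,4) → FL=S FR=S RL=S RR=S
cmd 4: advance +6 → t=21, phase=(6,2,6,2) → FL=W FR=S RL=W RR=S
cmd 5: advance +2 → t=23, phase=(0,4,0,4) → FL=S FR=S RL=S RR=S
cmd 6: advance +5 → t=28, phase=(5,1,5,1) → FL=S FR=S RL=S RR=S

after cmd 1 (t=11): FL=S FR=S RL=S RR=S
after cmd 2 (t=13): FL=W FR=S RL=W RR=S
after cmd 3 (t=15): FL=S FR=S RL=S RR=S
after cmd 4 (t=21): FL=W FR=S RL=W RR=S
after cmd 5 (t=23): FL=S FR=S RL=S RR=S
after cmd 6 (t=28): FL=S FR=S RL=S RR=S


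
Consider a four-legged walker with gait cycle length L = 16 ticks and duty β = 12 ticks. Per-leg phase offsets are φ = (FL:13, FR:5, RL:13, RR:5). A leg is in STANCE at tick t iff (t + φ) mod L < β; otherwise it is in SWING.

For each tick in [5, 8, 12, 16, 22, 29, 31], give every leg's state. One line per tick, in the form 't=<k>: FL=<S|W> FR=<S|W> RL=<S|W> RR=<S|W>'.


t=5: FL=S FR=S RL=S RR=S
t=8: FL=S FR=W RL=S RR=W
t=12: FL=S FR=S RL=S RR=S
t=16: FL=W FR=S RL=W RR=S
t=22: FL=S FR=S RL=S RR=S
t=29: FL=S FR=S RL=S RR=S
t=31: FL=W FR=S RL=W RR=S

t=5: phase=(2,10,2,10) vs β=12 → FL=S FR=S RL=S RR=S
t=8: phase=(5,13,5,13) vs β=12 → FL=S FR=W RL=S RR=W
t=12: phase=(9,1,9,1) vs β=12 → FL=S FR=S RL=S RR=S
t=16: phase=(13,5,13,5) vs β=12 → FL=W FR=S RL=W RR=S
t=22: phase=(3,11,3,11) vs β=12 → FL=S FR=S RL=S RR=S
t=29: phase=(10,2,10,2) vs β=12 → FL=S FR=S RL=S RR=S
t=31: phase=(12,4,12,4) vs β=12 → FL=W FR=S RL=W RR=S


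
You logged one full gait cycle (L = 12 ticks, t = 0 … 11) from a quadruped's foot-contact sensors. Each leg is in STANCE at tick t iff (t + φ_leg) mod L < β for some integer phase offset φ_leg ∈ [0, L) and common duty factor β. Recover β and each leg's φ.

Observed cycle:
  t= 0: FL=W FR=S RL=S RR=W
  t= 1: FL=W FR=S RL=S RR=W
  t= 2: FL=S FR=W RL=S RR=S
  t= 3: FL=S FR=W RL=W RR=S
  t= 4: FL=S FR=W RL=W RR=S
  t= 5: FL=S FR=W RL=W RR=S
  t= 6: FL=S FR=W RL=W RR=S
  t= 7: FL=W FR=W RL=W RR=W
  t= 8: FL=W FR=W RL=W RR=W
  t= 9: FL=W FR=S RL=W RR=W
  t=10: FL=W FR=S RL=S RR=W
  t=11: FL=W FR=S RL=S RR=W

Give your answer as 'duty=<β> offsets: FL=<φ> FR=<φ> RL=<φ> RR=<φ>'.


duty β = stance ticks per leg = 5
FL: stance ticks = 5; W→S at t=2 → φ=10
FR: stance ticks = 5; W→S at t=9 → φ=3
RL: stance ticks = 5; W→S at t=10 → φ=2
RR: stance ticks = 5; W→S at t=2 → φ=10

duty=5 offsets: FL=10 FR=3 RL=2 RR=10


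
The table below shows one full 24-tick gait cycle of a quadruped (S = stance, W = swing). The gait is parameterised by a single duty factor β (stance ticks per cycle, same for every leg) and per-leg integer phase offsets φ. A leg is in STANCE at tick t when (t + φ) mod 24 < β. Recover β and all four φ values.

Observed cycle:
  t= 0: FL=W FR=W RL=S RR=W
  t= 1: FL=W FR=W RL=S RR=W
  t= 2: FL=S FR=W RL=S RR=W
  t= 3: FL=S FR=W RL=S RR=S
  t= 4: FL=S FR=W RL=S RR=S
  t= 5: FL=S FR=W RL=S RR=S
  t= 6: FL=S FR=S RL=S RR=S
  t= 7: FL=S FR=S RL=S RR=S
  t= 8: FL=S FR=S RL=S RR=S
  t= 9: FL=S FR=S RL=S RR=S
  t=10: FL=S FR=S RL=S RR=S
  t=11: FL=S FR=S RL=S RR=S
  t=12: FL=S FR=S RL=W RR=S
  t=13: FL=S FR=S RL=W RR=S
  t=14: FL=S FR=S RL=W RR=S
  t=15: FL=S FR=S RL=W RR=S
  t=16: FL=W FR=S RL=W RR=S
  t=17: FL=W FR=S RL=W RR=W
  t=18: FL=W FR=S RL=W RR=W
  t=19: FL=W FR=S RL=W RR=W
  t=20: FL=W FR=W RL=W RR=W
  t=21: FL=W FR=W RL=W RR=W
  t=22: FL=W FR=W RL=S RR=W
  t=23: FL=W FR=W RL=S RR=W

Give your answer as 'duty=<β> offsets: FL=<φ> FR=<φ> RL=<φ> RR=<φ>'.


duty=14 offsets: FL=22 FR=18 RL=2 RR=21

duty β = stance ticks per leg = 14
FL: stance ticks = 14; W→S at t=2 → φ=22
FR: stance ticks = 14; W→S at t=6 → φ=18
RL: stance ticks = 14; W→S at t=22 → φ=2
RR: stance ticks = 14; W→S at t=3 → φ=21
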